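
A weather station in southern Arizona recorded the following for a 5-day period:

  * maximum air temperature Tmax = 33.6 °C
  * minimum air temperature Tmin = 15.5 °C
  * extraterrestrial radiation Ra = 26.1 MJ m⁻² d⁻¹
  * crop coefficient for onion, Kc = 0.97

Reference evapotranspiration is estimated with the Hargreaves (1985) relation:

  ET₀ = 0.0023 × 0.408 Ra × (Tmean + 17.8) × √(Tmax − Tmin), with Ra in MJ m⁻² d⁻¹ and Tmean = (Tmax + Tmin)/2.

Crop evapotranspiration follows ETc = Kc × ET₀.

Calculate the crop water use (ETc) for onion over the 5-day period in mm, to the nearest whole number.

21 mm

Tmean = (33.6 + 15.5)/2 = 24.55 °C
0.408 Ra = 0.408 × 26.1 = 10.6488 mm/d equivalent
ET₀ = 0.0023 × 10.6488 × (24.55 + 17.8) × √18.1 = 0.0023 × 10.6488 × 42.35 × 4.2544 = 4.4129 mm/d
ETc = Kc × ET₀ = 0.97 × 4.4129 = 4.2805 mm/d
Over 5 days: 4.2805 × 5 = 21.403 mm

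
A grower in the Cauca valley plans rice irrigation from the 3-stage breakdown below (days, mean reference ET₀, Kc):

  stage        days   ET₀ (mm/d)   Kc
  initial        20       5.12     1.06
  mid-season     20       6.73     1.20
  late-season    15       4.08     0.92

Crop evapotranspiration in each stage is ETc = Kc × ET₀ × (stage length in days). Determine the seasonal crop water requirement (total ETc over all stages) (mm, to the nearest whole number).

326 mm

initial: 1.06 × 5.12 × 20 = 108.54 mm
mid-season: 1.20 × 6.73 × 20 = 161.52 mm
late-season: 0.92 × 4.08 × 15 = 56.30 mm
Seasonal total = 326.36 mm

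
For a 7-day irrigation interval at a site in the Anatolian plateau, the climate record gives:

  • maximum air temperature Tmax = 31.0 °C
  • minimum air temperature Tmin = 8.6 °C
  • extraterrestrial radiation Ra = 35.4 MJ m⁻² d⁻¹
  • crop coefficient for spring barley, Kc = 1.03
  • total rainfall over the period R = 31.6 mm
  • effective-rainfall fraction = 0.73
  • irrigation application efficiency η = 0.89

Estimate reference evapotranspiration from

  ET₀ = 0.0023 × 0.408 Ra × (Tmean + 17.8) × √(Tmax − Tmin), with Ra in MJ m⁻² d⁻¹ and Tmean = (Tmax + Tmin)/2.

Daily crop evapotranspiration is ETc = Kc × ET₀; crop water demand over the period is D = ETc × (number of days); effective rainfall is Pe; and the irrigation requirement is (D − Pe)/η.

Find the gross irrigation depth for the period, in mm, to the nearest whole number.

Tmean = (31.0 + 8.6)/2 = 19.80 °C
0.408 Ra = 0.408 × 35.4 = 14.4432 mm/d equivalent
ET₀ = 0.0023 × 14.4432 × (19.80 + 17.8) × √22.4 = 0.0023 × 14.4432 × 37.60 × 4.7329 = 5.9116 mm/d
ETc = Kc × ET₀ = 1.03 × 5.9116 = 6.0889 mm/d
Crop demand D = ETc × 7 d = 6.0889 × 7 = 42.622 mm
Pe = 0.73 × 31.6 = 23.068 mm
D − Pe = 42.622 − 23.068 = 19.554 mm
Gross irrigation = 19.554 / 0.89 = 21.971 mm

22 mm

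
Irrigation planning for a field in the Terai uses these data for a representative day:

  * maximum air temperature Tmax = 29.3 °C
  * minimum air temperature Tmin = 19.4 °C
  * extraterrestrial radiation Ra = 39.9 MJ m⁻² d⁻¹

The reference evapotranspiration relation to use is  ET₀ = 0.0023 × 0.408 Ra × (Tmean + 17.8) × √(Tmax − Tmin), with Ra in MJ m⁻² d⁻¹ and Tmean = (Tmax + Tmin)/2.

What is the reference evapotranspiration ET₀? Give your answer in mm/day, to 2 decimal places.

4.97 mm/day

Tmean = (29.3 + 19.4)/2 = 24.35 °C
0.408 Ra = 0.408 × 39.9 = 16.2792 mm/d equivalent
ET₀ = 0.0023 × 16.2792 × (24.35 + 17.8) × √9.9 = 0.0023 × 16.2792 × 42.15 × 3.1464 = 4.9656 mm/d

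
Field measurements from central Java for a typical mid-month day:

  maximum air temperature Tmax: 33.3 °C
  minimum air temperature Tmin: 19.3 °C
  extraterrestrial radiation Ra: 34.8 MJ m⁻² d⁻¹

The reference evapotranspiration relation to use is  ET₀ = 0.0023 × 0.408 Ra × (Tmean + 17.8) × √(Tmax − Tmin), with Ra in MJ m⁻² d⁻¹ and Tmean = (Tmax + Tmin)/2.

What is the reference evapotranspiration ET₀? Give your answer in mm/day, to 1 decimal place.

Tmean = (33.3 + 19.3)/2 = 26.30 °C
0.408 Ra = 0.408 × 34.8 = 14.1984 mm/d equivalent
ET₀ = 0.0023 × 14.1984 × (26.30 + 17.8) × √14.0 = 0.0023 × 14.1984 × 44.10 × 3.7417 = 5.3886 mm/d

5.4 mm/day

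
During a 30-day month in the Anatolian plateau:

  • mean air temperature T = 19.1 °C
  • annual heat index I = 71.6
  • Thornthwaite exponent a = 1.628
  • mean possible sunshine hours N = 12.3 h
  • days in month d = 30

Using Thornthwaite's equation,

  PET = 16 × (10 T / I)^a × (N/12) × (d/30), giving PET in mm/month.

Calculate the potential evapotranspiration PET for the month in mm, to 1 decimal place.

81.0 mm

10T/I = 10 × 19.1 / 71.6 = 2.6676
(10T/I)^a = 2.6676^1.628 = 4.9400
Uncorrected PET = 16 × 4.9400 = 79.040 mm
Correction = (N/12)(d/30) = (12.3/12)(30/30) = 1.0250
PET = 79.040 × 1.0250 = 81.016 mm/month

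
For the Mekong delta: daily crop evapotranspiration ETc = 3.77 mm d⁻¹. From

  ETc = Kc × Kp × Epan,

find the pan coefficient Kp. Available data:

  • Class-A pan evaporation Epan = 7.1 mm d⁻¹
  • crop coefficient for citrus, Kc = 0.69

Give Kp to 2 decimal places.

0.77

ETc = Kc × Kp × Epan  ⇒  Kp = ETc / (Kc × Epan)
Kp = 3.77 / (0.69 × 7.1) = 3.77 / 4.899 = 0.7695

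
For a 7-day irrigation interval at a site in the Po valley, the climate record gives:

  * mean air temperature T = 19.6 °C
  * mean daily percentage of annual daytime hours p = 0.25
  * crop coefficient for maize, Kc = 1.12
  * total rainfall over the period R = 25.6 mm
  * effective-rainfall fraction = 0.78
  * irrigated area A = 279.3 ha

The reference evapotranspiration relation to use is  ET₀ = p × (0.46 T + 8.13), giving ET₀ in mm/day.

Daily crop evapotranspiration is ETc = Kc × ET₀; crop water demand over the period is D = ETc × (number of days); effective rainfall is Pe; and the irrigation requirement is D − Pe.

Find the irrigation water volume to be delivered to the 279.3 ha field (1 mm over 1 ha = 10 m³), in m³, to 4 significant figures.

38090 m³

ET₀ = 0.25 × (0.46 × 19.6 + 8.13) = 0.25 × 17.146 = 4.2865 mm/d
ETc = Kc × ET₀ = 1.12 × 4.2865 = 4.8009 mm/d
Crop demand D = ETc × 7 d = 4.8009 × 7 = 33.606 mm
Pe = 0.78 × 25.6 = 19.968 mm
D − Pe = 33.606 − 19.968 = 13.638 mm
Volume = 13.638 mm × 279.3 ha × 10 = 38090.9 m³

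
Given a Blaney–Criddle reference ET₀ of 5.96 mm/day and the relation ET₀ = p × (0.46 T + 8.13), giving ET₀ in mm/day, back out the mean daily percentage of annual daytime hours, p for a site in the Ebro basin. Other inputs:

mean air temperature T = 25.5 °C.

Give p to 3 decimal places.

p = ET₀ / (0.46 T + 8.13) = 5.96 / (0.46 × 25.5 + 8.13) = 5.96 / 19.860 = 0.3001

0.300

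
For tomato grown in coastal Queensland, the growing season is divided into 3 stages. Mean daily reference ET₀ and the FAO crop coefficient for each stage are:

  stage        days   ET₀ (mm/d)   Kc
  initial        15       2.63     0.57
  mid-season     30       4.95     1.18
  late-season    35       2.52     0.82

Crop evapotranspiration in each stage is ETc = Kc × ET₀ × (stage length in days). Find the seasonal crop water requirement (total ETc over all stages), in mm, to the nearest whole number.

270 mm

initial: 0.57 × 2.63 × 15 = 22.49 mm
mid-season: 1.18 × 4.95 × 30 = 175.23 mm
late-season: 0.82 × 2.52 × 35 = 72.32 mm
Seasonal total = 270.04 mm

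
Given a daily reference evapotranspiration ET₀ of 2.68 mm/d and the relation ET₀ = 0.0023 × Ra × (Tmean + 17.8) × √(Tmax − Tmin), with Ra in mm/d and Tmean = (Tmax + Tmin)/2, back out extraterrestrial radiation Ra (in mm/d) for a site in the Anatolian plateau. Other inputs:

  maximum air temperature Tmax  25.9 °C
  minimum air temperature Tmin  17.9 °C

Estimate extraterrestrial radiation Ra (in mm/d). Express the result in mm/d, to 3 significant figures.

Tmean = 21.90 °C; √ΔT = 2.8284
Ra = ET₀ / [0.0023 × (Tmean+17.8) × √ΔT] = 2.68 / (0.0023 × 39.70 × 2.8284) = 10.377 mm/d

10.4 mm/d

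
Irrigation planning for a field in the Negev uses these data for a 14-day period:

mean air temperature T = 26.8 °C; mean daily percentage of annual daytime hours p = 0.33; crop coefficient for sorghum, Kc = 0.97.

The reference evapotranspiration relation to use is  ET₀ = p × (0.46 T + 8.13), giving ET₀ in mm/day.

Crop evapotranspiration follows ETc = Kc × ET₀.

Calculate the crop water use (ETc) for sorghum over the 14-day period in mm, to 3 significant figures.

ET₀ = 0.33 × (0.46 × 26.8 + 8.13) = 0.33 × 20.458 = 6.7511 mm/d
ETc = Kc × ET₀ = 0.97 × 6.7511 = 6.5486 mm/d
Over 14 days: 6.5486 × 14 = 91.680 mm

91.7 mm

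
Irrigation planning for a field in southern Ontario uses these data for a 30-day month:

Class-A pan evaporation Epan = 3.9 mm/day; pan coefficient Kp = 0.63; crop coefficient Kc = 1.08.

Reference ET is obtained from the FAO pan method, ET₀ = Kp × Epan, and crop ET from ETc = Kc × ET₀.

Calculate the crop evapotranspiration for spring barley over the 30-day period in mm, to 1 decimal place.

ET₀ = 0.63 × 3.9 = 2.4570 mm/d
ETc = Kc × ET₀ = 1.08 × 2.4570 = 2.6536 mm/d
Over 30 days: 2.6536 × 30 = 79.608 mm

79.6 mm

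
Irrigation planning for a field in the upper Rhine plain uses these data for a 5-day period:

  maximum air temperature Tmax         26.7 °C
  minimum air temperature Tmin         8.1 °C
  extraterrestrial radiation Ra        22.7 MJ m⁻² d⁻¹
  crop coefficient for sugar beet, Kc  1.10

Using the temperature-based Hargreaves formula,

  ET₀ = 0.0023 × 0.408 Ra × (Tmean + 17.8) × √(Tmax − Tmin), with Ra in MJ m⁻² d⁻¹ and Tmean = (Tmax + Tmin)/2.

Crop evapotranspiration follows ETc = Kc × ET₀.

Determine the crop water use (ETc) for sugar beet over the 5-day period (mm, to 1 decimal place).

17.8 mm

Tmean = (26.7 + 8.1)/2 = 17.40 °C
0.408 Ra = 0.408 × 22.7 = 9.2616 mm/d equivalent
ET₀ = 0.0023 × 9.2616 × (17.40 + 17.8) × √18.6 = 0.0023 × 9.2616 × 35.20 × 4.3128 = 3.2338 mm/d
ETc = Kc × ET₀ = 1.10 × 3.2338 = 3.5572 mm/d
Over 5 days: 3.5572 × 5 = 17.786 mm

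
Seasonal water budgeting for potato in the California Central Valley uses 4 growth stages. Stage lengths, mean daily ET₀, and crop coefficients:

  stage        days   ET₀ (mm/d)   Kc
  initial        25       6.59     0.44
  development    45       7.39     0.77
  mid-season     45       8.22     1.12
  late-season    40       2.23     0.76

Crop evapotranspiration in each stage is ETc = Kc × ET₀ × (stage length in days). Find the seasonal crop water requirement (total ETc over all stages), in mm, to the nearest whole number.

initial: 0.44 × 6.59 × 25 = 72.49 mm
development: 0.77 × 7.39 × 45 = 256.06 mm
mid-season: 1.12 × 8.22 × 45 = 414.29 mm
late-season: 0.76 × 2.23 × 40 = 67.79 mm
Seasonal total = 810.63 mm

811 mm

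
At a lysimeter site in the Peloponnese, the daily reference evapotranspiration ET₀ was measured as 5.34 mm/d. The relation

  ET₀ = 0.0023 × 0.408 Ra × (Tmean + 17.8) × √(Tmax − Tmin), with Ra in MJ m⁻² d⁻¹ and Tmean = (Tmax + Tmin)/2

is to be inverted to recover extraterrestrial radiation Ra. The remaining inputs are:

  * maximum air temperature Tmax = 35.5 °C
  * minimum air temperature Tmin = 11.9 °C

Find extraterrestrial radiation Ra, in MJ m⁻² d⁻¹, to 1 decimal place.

28.2 MJ m⁻² d⁻¹

Tmean = (35.5+11.9)/2 = 23.70 °C; ΔT = 23.6
Ra = ET₀ / [0.0023 × 0.408 × (Tmean+17.8) × √ΔT]
   = 5.34 / (0.0023 × 0.408 × 41.50 × 4.8580) = 28.226 MJ m⁻² d⁻¹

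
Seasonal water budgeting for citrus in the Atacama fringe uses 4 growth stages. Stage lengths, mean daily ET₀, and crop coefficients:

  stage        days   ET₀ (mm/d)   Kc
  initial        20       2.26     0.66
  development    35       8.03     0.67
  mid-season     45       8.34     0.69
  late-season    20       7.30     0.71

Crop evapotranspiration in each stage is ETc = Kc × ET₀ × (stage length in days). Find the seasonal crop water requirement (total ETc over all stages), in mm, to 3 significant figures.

initial: 0.66 × 2.26 × 20 = 29.83 mm
development: 0.67 × 8.03 × 35 = 188.30 mm
mid-season: 0.69 × 8.34 × 45 = 258.96 mm
late-season: 0.71 × 7.30 × 20 = 103.66 mm
Seasonal total = 580.75 mm

581 mm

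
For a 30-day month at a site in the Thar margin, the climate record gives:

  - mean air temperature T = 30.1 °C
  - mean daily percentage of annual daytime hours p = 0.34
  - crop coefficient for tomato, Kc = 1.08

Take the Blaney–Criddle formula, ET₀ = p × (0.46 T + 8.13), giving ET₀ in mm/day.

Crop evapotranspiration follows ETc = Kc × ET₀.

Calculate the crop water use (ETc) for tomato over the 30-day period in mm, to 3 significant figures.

242 mm

ET₀ = 0.34 × (0.46 × 30.1 + 8.13) = 0.34 × 21.976 = 7.4718 mm/d
ETc = Kc × ET₀ = 1.08 × 7.4718 = 8.0695 mm/d
Over 30 days: 8.0695 × 30 = 242.085 mm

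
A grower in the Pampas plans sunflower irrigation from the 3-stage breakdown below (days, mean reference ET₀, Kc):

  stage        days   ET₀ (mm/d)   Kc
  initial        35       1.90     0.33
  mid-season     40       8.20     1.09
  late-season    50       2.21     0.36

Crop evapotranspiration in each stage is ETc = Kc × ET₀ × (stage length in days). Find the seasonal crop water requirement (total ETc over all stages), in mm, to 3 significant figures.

419 mm

initial: 0.33 × 1.90 × 35 = 21.95 mm
mid-season: 1.09 × 8.20 × 40 = 357.52 mm
late-season: 0.36 × 2.21 × 50 = 39.78 mm
Seasonal total = 419.25 mm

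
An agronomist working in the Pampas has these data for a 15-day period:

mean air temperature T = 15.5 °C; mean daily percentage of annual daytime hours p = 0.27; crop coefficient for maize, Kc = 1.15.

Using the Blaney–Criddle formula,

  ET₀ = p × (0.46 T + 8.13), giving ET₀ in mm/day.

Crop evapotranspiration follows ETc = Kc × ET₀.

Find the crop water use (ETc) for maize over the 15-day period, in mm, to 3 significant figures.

71.1 mm

ET₀ = 0.27 × (0.46 × 15.5 + 8.13) = 0.27 × 15.260 = 4.1202 mm/d
ETc = Kc × ET₀ = 1.15 × 4.1202 = 4.7382 mm/d
Over 15 days: 4.7382 × 15 = 71.073 mm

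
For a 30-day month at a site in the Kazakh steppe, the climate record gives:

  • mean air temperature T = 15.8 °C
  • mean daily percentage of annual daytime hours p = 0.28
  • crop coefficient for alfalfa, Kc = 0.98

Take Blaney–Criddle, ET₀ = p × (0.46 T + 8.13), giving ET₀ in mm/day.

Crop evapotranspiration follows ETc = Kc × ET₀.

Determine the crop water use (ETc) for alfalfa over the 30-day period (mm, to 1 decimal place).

126.8 mm

ET₀ = 0.28 × (0.46 × 15.8 + 8.13) = 0.28 × 15.398 = 4.3114 mm/d
ETc = Kc × ET₀ = 0.98 × 4.3114 = 4.2252 mm/d
Over 30 days: 4.2252 × 30 = 126.756 mm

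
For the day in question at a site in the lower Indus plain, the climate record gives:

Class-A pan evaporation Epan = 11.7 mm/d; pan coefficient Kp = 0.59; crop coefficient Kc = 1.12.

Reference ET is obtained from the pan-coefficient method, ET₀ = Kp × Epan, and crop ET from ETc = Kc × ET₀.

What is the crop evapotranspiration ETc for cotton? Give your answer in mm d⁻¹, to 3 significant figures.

7.73 mm d⁻¹

ET₀ = 0.59 × 11.7 = 6.9030 mm/d
ETc = Kc × ET₀ = 1.12 × 6.9030 = 7.7314 mm/d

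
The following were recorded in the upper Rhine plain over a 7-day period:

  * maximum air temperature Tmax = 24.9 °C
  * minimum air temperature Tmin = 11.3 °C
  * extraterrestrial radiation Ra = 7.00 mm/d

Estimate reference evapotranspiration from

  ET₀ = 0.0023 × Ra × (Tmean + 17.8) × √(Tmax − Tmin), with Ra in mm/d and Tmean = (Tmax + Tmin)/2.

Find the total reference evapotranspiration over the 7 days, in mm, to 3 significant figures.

14.9 mm

Tmean = (24.9 + 11.3)/2 = 18.10 °C
ET₀ = 0.0023 × 7.00 × (18.10 + 17.8) × √13.6 = 0.0023 × 7.00 × 35.90 × 3.6878 = 2.1315 mm/d
Over 7 days: 2.1315 × 7 = 14.921 mm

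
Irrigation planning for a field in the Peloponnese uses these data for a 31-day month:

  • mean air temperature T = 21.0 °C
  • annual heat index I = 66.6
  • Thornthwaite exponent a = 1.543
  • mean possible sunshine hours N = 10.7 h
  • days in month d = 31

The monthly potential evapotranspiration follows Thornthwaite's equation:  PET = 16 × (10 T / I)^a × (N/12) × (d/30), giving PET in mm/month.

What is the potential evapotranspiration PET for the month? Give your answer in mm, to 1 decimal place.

86.7 mm

10T/I = 10 × 21.0 / 66.6 = 3.1532
(10T/I)^a = 3.1532^1.543 = 5.8827
Uncorrected PET = 16 × 5.8827 = 94.123 mm
Correction = (N/12)(d/30) = (10.7/12)(31/30) = 0.9214
PET = 94.123 × 0.9214 = 86.725 mm/month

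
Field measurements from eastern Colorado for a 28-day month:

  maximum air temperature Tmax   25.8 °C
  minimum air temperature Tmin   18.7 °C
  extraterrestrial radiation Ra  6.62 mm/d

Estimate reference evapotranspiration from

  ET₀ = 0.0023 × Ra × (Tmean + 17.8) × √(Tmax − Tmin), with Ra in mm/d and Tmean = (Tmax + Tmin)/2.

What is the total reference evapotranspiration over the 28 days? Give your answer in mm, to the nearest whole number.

Tmean = (25.8 + 18.7)/2 = 22.25 °C
ET₀ = 0.0023 × 6.62 × (22.25 + 17.8) × √7.1 = 0.0023 × 6.62 × 40.05 × 2.6646 = 1.6249 mm/d
Over 28 days: 1.6249 × 28 = 45.497 mm

45 mm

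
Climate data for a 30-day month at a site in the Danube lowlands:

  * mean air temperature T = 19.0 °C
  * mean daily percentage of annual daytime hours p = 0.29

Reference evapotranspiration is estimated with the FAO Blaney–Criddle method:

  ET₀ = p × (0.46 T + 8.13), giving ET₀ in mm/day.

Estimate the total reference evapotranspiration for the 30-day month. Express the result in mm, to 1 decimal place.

146.8 mm

ET₀ = 0.29 × (0.46 × 19.0 + 8.13) = 0.29 × 16.870 = 4.8923 mm/d
Monthly total = 4.8923 × 30 = 146.769 mm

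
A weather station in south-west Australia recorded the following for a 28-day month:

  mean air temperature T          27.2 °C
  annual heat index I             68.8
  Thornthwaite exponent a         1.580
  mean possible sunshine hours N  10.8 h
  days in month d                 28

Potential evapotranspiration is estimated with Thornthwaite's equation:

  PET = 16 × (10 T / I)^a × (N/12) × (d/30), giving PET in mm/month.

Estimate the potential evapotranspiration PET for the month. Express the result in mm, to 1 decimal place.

117.9 mm

10T/I = 10 × 27.2 / 68.8 = 3.9535
(10T/I)^a = 3.9535^1.580 = 8.7747
Uncorrected PET = 16 × 8.7747 = 140.395 mm
Correction = (N/12)(d/30) = (10.8/12)(28/30) = 0.8400
PET = 140.395 × 0.8400 = 117.932 mm/month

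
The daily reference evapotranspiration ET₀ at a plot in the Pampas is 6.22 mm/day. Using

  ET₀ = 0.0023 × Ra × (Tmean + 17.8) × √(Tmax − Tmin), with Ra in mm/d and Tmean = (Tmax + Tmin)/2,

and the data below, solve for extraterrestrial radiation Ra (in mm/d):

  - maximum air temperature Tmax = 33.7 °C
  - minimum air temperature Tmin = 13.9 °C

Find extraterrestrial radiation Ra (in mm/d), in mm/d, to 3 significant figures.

14.6 mm/d

Tmean = 23.80 °C; √ΔT = 4.4497
Ra = ET₀ / [0.0023 × (Tmean+17.8) × √ΔT] = 6.22 / (0.0023 × 41.60 × 4.4497) = 14.610 mm/d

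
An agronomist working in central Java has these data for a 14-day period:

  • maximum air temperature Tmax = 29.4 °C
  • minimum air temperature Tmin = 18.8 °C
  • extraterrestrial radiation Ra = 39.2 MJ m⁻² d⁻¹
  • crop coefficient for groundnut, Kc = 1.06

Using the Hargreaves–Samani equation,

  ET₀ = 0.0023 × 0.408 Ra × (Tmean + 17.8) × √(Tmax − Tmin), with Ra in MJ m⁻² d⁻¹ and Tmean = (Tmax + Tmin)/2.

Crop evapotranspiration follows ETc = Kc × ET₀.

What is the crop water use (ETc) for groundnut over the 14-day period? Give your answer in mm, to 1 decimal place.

74.5 mm

Tmean = (29.4 + 18.8)/2 = 24.10 °C
0.408 Ra = 0.408 × 39.2 = 15.9936 mm/d equivalent
ET₀ = 0.0023 × 15.9936 × (24.10 + 17.8) × √10.6 = 0.0023 × 15.9936 × 41.90 × 3.2558 = 5.0182 mm/d
ETc = Kc × ET₀ = 1.06 × 5.0182 = 5.3193 mm/d
Over 14 days: 5.3193 × 14 = 74.470 mm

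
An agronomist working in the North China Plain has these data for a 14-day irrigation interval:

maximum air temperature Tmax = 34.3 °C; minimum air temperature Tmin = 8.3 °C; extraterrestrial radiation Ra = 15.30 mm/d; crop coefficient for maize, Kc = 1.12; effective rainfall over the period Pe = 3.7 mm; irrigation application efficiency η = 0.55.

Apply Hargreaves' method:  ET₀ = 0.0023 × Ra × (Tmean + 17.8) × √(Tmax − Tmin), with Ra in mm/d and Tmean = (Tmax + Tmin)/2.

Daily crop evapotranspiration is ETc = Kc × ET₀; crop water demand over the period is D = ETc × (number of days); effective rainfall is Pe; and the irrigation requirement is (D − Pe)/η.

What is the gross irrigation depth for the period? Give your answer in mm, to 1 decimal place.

193.3 mm

Tmean = (34.3 + 8.3)/2 = 21.30 °C
ET₀ = 0.0023 × 15.30 × (21.30 + 17.8) × √26.0 = 0.0023 × 15.30 × 39.10 × 5.0990 = 7.0159 mm/d
ETc = Kc × ET₀ = 1.12 × 7.0159 = 7.8578 mm/d
Crop demand D = ETc × 14 d = 7.8578 × 14 = 110.009 mm
D − Pe = 110.009 − 3.7 = 106.309 mm
Gross irrigation = 106.309 / 0.55 = 193.289 mm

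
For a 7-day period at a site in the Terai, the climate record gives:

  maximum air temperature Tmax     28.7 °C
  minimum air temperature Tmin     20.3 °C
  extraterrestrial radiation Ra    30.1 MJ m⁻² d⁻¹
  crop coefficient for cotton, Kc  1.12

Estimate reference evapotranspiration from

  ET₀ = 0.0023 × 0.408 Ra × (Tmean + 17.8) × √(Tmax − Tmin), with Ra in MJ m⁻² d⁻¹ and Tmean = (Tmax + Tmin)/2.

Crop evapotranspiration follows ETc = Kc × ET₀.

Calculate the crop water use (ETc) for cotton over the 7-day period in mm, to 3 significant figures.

Tmean = (28.7 + 20.3)/2 = 24.50 °C
0.408 Ra = 0.408 × 30.1 = 12.2808 mm/d equivalent
ET₀ = 0.0023 × 12.2808 × (24.50 + 17.8) × √8.4 = 0.0023 × 12.2808 × 42.30 × 2.8983 = 3.4629 mm/d
ETc = Kc × ET₀ = 1.12 × 3.4629 = 3.8784 mm/d
Over 7 days: 3.8784 × 7 = 27.149 mm

27.1 mm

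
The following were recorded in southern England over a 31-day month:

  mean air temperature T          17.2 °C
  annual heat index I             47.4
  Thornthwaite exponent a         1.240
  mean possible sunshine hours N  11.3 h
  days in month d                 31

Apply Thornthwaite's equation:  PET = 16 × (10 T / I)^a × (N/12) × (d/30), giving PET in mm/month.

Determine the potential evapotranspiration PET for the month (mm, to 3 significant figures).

10T/I = 10 × 17.2 / 47.4 = 3.6287
(10T/I)^a = 3.6287^1.240 = 4.9441
Uncorrected PET = 16 × 4.9441 = 79.106 mm
Correction = (N/12)(d/30) = (11.3/12)(31/30) = 0.9731
PET = 79.106 × 0.9731 = 76.978 mm/month

77.0 mm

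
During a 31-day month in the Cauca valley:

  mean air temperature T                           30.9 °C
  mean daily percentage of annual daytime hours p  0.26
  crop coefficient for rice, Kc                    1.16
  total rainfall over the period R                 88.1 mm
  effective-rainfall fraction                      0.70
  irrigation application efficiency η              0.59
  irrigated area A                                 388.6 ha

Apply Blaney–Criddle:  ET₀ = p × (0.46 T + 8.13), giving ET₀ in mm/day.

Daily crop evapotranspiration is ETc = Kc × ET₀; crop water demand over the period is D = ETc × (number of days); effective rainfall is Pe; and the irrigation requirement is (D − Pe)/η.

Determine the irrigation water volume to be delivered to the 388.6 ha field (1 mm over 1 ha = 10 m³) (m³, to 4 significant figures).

969800 m³

ET₀ = 0.26 × (0.46 × 30.9 + 8.13) = 0.26 × 22.344 = 5.8094 mm/d
ETc = Kc × ET₀ = 1.16 × 5.8094 = 6.7389 mm/d
Crop demand D = ETc × 31 d = 6.7389 × 31 = 208.906 mm
Pe = 0.70 × 88.1 = 61.670 mm
D − Pe = 208.906 − 61.670 = 147.236 mm
Gross irrigation = 147.236 / 0.59 = 249.553 mm
Volume = 249.553 mm × 388.6 ha × 10 = 969763.0 m³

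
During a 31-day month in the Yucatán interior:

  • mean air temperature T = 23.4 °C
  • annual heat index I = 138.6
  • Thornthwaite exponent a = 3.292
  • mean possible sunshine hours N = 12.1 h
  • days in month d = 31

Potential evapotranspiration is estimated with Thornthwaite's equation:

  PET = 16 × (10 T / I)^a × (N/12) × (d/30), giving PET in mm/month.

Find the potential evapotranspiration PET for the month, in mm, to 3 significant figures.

10T/I = 10 × 23.4 / 138.6 = 1.6883
(10T/I)^a = 1.6883^3.292 = 5.6074
Uncorrected PET = 16 × 5.6074 = 89.718 mm
Correction = (N/12)(d/30) = (12.1/12)(31/30) = 1.0419
PET = 89.718 × 1.0419 = 93.477 mm/month

93.5 mm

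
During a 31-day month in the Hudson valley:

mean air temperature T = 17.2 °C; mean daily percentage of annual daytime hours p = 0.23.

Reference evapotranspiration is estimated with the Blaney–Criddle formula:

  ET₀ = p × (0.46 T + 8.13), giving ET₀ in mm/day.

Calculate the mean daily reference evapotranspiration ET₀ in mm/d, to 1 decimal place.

3.7 mm/d

ET₀ = 0.23 × (0.46 × 17.2 + 8.13) = 0.23 × 16.042 = 3.6897 mm/d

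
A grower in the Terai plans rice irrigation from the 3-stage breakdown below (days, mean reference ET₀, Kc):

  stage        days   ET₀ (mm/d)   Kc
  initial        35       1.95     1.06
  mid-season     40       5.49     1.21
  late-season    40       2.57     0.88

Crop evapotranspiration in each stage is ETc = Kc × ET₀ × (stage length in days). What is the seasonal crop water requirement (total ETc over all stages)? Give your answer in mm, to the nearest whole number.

429 mm

initial: 1.06 × 1.95 × 35 = 72.35 mm
mid-season: 1.21 × 5.49 × 40 = 265.72 mm
late-season: 0.88 × 2.57 × 40 = 90.46 mm
Seasonal total = 428.53 mm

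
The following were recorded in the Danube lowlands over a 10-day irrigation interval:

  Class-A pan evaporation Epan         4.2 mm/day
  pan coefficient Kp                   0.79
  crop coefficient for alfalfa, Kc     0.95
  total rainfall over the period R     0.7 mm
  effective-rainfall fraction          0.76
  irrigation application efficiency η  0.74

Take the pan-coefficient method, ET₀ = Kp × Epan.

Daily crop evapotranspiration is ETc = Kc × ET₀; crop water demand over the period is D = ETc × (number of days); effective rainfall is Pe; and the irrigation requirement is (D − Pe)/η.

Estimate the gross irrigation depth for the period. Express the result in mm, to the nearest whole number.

42 mm

ET₀ = 0.79 × 4.2 = 3.3180 mm/d
ETc = Kc × ET₀ = 0.95 × 3.3180 = 3.1521 mm/d
Crop demand D = ETc × 10 d = 3.1521 × 10 = 31.521 mm
Pe = 0.76 × 0.7 = 0.532 mm
D − Pe = 31.521 − 0.532 = 30.989 mm
Gross irrigation = 30.989 / 0.74 = 41.877 mm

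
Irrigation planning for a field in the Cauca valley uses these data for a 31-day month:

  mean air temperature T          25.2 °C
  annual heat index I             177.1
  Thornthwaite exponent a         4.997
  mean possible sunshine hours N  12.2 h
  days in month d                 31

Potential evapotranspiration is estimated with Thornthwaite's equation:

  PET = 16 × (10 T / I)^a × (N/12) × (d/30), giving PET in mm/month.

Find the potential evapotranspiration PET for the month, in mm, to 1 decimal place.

10T/I = 10 × 25.2 / 177.1 = 1.4229
(10T/I)^a = 1.4229^4.997 = 5.8266
Uncorrected PET = 16 × 5.8266 = 93.226 mm
Correction = (N/12)(d/30) = (12.2/12)(31/30) = 1.0506
PET = 93.226 × 1.0506 = 97.943 mm/month

97.9 mm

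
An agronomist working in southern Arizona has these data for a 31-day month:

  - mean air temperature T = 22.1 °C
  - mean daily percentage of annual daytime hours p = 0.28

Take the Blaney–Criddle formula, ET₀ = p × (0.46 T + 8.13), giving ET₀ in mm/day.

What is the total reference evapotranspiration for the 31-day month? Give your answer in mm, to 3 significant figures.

159 mm

ET₀ = 0.28 × (0.46 × 22.1 + 8.13) = 0.28 × 18.296 = 5.1229 mm/d
Monthly total = 5.1229 × 31 = 158.810 mm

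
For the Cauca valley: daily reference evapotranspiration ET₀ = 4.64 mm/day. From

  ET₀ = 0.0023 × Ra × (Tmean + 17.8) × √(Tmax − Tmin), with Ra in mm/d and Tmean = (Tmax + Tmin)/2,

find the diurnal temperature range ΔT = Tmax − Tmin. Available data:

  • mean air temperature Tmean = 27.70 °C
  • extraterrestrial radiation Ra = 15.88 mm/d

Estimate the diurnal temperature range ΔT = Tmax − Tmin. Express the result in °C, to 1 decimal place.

7.8 °C

√ΔT = ET₀ / [0.0023 × Ra × (Tmean+17.8)] = 4.64 / (0.0023 × 15.88 × 45.50) = 2.7921
ΔT = 2.7921² = 7.796 °C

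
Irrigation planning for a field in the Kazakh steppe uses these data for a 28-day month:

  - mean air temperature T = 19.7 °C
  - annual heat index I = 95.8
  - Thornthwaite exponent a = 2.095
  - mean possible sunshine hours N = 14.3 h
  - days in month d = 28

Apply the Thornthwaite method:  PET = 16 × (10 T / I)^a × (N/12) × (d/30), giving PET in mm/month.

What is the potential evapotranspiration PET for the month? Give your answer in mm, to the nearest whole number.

81 mm

10T/I = 10 × 19.7 / 95.8 = 2.0564
(10T/I)^a = 2.0564^2.095 = 4.5286
Uncorrected PET = 16 × 4.5286 = 72.458 mm
Correction = (N/12)(d/30) = (14.3/12)(28/30) = 1.1122
PET = 72.458 × 1.1122 = 80.588 mm/month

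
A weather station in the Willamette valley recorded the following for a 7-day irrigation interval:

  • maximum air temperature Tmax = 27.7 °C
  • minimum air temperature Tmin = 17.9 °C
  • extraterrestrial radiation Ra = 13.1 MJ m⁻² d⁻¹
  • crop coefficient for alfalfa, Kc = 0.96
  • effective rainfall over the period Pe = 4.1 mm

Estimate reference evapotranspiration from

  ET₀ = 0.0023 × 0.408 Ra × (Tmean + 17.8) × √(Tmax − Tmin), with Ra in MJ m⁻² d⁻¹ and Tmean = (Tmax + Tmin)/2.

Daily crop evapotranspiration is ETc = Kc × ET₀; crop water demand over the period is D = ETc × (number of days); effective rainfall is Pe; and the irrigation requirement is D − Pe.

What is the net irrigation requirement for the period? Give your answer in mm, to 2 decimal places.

Tmean = (27.7 + 17.9)/2 = 22.80 °C
0.408 Ra = 0.408 × 13.1 = 5.3448 mm/d equivalent
ET₀ = 0.0023 × 5.3448 × (22.80 + 17.8) × √9.8 = 0.0023 × 5.3448 × 40.60 × 3.1305 = 1.5624 mm/d
ETc = Kc × ET₀ = 0.96 × 1.5624 = 1.4999 mm/d
Crop demand D = ETc × 7 d = 1.4999 × 7 = 10.499 mm
D − Pe = 10.499 − 4.1 = 6.399 mm

6.40 mm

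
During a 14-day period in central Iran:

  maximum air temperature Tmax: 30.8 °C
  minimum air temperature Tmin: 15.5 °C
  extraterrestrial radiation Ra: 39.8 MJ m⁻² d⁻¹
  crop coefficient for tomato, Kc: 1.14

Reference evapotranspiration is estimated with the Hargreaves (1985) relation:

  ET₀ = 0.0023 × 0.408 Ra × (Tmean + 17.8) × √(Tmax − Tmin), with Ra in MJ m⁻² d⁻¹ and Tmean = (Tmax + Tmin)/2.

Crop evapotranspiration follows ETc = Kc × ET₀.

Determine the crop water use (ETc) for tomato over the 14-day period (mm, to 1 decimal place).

95.5 mm

Tmean = (30.8 + 15.5)/2 = 23.15 °C
0.408 Ra = 0.408 × 39.8 = 16.2384 mm/d equivalent
ET₀ = 0.0023 × 16.2384 × (23.15 + 17.8) × √15.3 = 0.0023 × 16.2384 × 40.95 × 3.9115 = 5.9823 mm/d
ETc = Kc × ET₀ = 1.14 × 5.9823 = 6.8198 mm/d
Over 14 days: 6.8198 × 14 = 95.477 mm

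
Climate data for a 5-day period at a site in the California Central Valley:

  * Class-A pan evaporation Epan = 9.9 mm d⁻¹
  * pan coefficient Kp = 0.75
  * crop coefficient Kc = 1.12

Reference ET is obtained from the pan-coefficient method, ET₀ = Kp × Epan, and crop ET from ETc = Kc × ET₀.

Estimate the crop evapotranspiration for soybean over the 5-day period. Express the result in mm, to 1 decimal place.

41.6 mm

ET₀ = 0.75 × 9.9 = 7.4250 mm/d
ETc = Kc × ET₀ = 1.12 × 7.4250 = 8.3160 mm/d
Over 5 days: 8.3160 × 5 = 41.580 mm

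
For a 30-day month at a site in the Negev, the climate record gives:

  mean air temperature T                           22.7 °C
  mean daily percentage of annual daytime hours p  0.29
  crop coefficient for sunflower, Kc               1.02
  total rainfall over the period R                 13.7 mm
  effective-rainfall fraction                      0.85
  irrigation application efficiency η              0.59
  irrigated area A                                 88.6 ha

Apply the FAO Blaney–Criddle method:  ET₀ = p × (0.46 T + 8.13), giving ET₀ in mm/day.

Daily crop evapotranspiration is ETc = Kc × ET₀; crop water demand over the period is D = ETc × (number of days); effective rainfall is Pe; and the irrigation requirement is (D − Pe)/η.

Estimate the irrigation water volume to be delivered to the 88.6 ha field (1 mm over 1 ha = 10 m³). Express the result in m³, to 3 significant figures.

230000 m³

ET₀ = 0.29 × (0.46 × 22.7 + 8.13) = 0.29 × 18.572 = 5.3859 mm/d
ETc = Kc × ET₀ = 1.02 × 5.3859 = 5.4936 mm/d
Crop demand D = ETc × 30 d = 5.4936 × 30 = 164.808 mm
Pe = 0.85 × 13.7 = 11.645 mm
D − Pe = 164.808 − 11.645 = 153.163 mm
Gross irrigation = 153.163 / 0.59 = 259.598 mm
Volume = 259.598 mm × 88.6 ha × 10 = 230003.8 m³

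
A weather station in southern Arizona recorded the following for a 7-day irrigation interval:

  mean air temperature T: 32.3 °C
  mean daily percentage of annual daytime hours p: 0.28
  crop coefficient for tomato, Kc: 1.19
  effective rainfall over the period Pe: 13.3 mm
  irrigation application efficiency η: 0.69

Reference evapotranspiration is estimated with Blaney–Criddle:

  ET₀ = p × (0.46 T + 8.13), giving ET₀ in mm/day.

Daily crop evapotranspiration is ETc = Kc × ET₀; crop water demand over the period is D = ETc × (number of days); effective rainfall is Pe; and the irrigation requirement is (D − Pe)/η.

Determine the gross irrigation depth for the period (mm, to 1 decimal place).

58.4 mm

ET₀ = 0.28 × (0.46 × 32.3 + 8.13) = 0.28 × 22.988 = 6.4366 mm/d
ETc = Kc × ET₀ = 1.19 × 6.4366 = 7.6596 mm/d
Crop demand D = ETc × 7 d = 7.6596 × 7 = 53.617 mm
D − Pe = 53.617 − 13.3 = 40.317 mm
Gross irrigation = 40.317 / 0.69 = 58.430 mm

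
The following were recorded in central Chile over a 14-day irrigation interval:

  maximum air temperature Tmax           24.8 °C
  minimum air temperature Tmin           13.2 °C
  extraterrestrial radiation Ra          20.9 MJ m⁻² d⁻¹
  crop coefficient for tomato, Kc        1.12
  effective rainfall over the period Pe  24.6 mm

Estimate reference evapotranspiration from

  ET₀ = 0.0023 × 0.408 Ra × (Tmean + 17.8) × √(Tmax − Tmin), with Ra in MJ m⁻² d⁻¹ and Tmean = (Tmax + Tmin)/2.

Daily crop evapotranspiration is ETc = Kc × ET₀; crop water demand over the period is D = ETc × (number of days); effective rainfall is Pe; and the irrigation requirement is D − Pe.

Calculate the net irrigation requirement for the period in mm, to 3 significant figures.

Tmean = (24.8 + 13.2)/2 = 19.00 °C
0.408 Ra = 0.408 × 20.9 = 8.5272 mm/d equivalent
ET₀ = 0.0023 × 8.5272 × (19.00 + 17.8) × √11.6 = 0.0023 × 8.5272 × 36.80 × 3.4059 = 2.4582 mm/d
ETc = Kc × ET₀ = 1.12 × 2.4582 = 2.7532 mm/d
Crop demand D = ETc × 14 d = 2.7532 × 14 = 38.545 mm
D − Pe = 38.545 − 24.6 = 13.945 mm

13.9 mm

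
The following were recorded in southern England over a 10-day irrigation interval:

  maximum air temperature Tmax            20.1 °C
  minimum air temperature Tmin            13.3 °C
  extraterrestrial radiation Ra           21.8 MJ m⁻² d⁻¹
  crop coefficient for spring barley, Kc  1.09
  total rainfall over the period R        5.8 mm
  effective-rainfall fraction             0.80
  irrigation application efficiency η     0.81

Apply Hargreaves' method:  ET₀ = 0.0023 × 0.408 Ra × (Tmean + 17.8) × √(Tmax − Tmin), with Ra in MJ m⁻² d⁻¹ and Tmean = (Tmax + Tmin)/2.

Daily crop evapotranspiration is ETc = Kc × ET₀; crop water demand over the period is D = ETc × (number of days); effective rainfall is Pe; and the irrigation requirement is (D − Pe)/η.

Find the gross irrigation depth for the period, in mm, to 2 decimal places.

19.04 mm

Tmean = (20.1 + 13.3)/2 = 16.70 °C
0.408 Ra = 0.408 × 21.8 = 8.8944 mm/d equivalent
ET₀ = 0.0023 × 8.8944 × (16.70 + 17.8) × √6.8 = 0.0023 × 8.8944 × 34.50 × 2.6077 = 1.8404 mm/d
ETc = Kc × ET₀ = 1.09 × 1.8404 = 2.0060 mm/d
Crop demand D = ETc × 10 d = 2.0060 × 10 = 20.060 mm
Pe = 0.80 × 5.8 = 4.640 mm
D − Pe = 20.060 − 4.640 = 15.420 mm
Gross irrigation = 15.420 / 0.81 = 19.037 mm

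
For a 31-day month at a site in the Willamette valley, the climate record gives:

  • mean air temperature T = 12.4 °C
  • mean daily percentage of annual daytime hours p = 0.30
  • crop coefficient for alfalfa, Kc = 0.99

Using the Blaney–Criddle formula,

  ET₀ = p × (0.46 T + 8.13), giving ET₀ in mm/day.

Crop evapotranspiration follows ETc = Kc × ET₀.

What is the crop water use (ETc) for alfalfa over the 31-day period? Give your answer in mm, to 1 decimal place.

ET₀ = 0.30 × (0.46 × 12.4 + 8.13) = 0.30 × 13.834 = 4.1502 mm/d
ETc = Kc × ET₀ = 0.99 × 4.1502 = 4.1087 mm/d
Over 31 days: 4.1087 × 31 = 127.370 mm

127.4 mm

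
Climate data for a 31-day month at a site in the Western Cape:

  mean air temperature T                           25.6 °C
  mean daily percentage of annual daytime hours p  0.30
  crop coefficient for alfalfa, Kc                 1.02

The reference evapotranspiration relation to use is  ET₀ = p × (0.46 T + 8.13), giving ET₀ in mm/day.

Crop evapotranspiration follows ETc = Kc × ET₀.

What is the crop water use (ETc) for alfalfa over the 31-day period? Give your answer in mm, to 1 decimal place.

ET₀ = 0.30 × (0.46 × 25.6 + 8.13) = 0.30 × 19.906 = 5.9718 mm/d
ETc = Kc × ET₀ = 1.02 × 5.9718 = 6.0912 mm/d
Over 31 days: 6.0912 × 31 = 188.827 mm

188.8 mm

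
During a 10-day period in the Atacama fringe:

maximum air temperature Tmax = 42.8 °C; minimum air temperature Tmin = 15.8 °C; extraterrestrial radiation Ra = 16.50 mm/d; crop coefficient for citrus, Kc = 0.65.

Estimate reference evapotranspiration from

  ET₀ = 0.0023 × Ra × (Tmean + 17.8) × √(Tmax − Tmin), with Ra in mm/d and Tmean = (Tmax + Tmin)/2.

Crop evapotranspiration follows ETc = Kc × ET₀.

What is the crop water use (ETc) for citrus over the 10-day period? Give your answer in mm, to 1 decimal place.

60.4 mm

Tmean = (42.8 + 15.8)/2 = 29.30 °C
ET₀ = 0.0023 × 16.50 × (29.30 + 17.8) × √27.0 = 0.0023 × 16.50 × 47.10 × 5.1962 = 9.2879 mm/d
ETc = Kc × ET₀ = 0.65 × 9.2879 = 6.0371 mm/d
Over 10 days: 6.0371 × 10 = 60.371 mm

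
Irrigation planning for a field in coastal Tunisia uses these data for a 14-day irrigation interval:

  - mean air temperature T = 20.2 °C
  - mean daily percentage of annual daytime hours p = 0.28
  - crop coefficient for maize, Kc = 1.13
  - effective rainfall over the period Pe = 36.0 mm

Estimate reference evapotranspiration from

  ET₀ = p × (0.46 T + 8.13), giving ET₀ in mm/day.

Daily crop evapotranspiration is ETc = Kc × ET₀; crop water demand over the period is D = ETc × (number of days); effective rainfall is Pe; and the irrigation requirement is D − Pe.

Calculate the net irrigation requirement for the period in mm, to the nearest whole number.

ET₀ = 0.28 × (0.46 × 20.2 + 8.13) = 0.28 × 17.422 = 4.8782 mm/d
ETc = Kc × ET₀ = 1.13 × 4.8782 = 5.5124 mm/d
Crop demand D = ETc × 14 d = 5.5124 × 14 = 77.174 mm
D − Pe = 77.174 − 36.0 = 41.174 mm

41 mm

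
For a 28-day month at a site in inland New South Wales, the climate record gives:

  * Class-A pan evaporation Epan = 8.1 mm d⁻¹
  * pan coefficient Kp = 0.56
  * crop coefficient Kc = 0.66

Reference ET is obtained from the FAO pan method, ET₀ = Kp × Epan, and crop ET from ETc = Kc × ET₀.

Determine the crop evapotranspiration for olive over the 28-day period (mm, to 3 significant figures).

83.8 mm

ET₀ = 0.56 × 8.1 = 4.5360 mm/d
ETc = Kc × ET₀ = 0.66 × 4.5360 = 2.9938 mm/d
Over 28 days: 2.9938 × 28 = 83.826 mm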